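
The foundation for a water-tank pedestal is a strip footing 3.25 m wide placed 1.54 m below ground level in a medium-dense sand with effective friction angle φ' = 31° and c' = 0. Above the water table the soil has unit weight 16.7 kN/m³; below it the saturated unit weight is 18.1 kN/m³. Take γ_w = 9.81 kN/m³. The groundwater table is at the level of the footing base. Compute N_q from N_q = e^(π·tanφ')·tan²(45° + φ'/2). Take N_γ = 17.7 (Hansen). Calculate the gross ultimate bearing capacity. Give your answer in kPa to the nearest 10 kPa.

tan31° = 0.6009, so N_q = e^(π×0.6009)·tan²(60.5°) = 6.604 × 3.124 = 20.63.
q = γ·D_f = 16.7 × 1.54 = 25.718 kPa.
For the ½γBN_γ term take γ' = 18.1 − 9.81 = 8.29 kN/m³ (soil below base is submerged).
q·N_q = 25.718 × 20.631 = 530.58 kPa
0.5·γ·B·N_γ = 0.5 × 8.29 × 3.25 × 17.7 = 238.44 kPa
q_ult = 530.58 + 238.44 = 769.02 kPa.

q_ult ≈ 770 kPa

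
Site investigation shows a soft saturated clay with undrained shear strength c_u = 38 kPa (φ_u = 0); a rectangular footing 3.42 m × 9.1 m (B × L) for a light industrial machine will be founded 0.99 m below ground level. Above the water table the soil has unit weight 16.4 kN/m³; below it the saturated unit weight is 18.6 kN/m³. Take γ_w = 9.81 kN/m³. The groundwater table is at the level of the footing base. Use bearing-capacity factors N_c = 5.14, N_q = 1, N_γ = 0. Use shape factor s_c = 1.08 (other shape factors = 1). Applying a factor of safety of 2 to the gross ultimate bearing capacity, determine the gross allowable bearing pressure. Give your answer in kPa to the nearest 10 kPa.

Effective surcharge at the founding depth q = γ·D_f = 16.4 × 0.99 = 16.236 kPa.
q_ult = c·N_c·s_c + q·N_q
     = 38 × 5.14 × 1.08 + 16.236 × 1
     = 210.95 + 16.236 = 227.18 kPa.
q_all = q_ult / FS = 227.18 / 2 = 113.59 kPa.

q_all ≈ 110 kPa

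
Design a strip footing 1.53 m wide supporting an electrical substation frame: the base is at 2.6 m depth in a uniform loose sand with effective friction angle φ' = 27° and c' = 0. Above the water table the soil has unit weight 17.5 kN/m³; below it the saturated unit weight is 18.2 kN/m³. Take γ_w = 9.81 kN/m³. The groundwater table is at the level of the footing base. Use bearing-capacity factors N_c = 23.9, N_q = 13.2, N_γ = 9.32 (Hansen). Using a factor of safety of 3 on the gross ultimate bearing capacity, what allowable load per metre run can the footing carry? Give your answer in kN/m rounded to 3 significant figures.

Effective surcharge at the founding depth q = γ·D_f = 17.5 × 2.6 = 45.5 kPa.
The water table coincides with the base, so in the self-weight term γ → γ' = 8.39 kN/m³.
q_ult = q·N_q + 0.5·γ·B·N_γ
     = 45.5 × 13.2 + 0.5 × 8.39 × 1.53 × 9.32
     = 600.6 + 59.819 = 660.42 kPa.
Gross allowable pressure q_all = 660.42 / 3 = 220.14 kPa.
Allowable wall load = q_all × B = 220.14 × 1.53 = 336.81 kN per metre run.

≈ 337 kN/m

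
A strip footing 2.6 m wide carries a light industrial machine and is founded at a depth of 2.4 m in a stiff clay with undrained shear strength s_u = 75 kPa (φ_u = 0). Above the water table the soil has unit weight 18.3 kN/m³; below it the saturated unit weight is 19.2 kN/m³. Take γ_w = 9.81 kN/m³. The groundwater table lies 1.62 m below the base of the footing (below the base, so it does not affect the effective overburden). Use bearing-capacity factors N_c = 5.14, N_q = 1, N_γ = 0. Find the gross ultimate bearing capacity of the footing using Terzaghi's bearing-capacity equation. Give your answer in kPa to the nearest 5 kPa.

q = γ·D_f = 18.3 × 2.4 = 43.92 kPa.
c·N_c = 75 × 5.14 = 385.5 kPa
q·N_q = 43.92 × 1 = 43.92 kPa
q_ult = 385.5 + 43.92 = 429.42 kPa.

q_ult ≈ 430 kPa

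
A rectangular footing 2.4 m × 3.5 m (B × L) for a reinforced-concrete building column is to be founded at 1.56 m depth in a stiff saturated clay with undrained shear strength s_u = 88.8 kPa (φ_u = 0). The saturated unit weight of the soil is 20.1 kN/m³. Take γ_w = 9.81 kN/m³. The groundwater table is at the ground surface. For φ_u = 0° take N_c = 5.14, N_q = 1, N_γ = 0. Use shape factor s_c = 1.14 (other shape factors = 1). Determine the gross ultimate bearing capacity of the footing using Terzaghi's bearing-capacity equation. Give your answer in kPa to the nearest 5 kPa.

Water table at ground surface, so effective unit weight γ' = 20.1 − 9.81 = 10.29 kN/m³ is used throughout; overburden q = 10.29 × 1.56 = 16.052 kPa.
Cohesion term c·N_c·s_c = 88.8 × 5.14 × 1.14 = 520.33 kPa; surcharge term q·N_q = 16.052 × 1 = 16.052 kPa.
q_ult = 520.33 + 16.052 = 536.38 kPa.

q_ult ≈ 535 kPa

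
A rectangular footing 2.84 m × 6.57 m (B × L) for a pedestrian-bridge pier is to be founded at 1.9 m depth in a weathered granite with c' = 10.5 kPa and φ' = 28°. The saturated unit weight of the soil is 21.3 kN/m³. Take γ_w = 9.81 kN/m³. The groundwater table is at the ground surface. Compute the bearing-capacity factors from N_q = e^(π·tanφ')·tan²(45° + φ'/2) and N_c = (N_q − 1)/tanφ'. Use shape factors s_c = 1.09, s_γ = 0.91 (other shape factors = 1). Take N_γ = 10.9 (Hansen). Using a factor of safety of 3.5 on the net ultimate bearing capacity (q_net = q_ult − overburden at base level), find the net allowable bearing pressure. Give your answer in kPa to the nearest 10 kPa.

N_q = e^(π·tan28°)·tan²(59°) = 14.72; N_c = (N_q − 1)/tanφ' = 25.8.
Water table at ground surface, so effective unit weight γ' = 21.3 − 9.81 = 11.49 kN/m³ is used throughout; overburden q = 11.49 × 1.9 = 21.831 kPa; the same γ' applies in the ½γBN_γ term.
Cohesion term c·N_c·s_c = 10.5 × 25.803 × 1.09 = 295.32 kPa; surcharge term q·N_q = 21.831 × 14.72 = 321.35 kPa; self-weight term 0.5·γ·B·N_γ·s_γ = 0.5 × 11.49 × 2.84 × 10.9 × 0.91 = 161.84 kPa.
q_ult = 295.32 + 321.35 + 161.84 = 778.51 kPa.
q_net = 778.51 − 21.831 = 756.67 kPa.
q_all(net) = 756.67 / 3.5 = 216.19 kPa.

q_all(net) ≈ 220 kPa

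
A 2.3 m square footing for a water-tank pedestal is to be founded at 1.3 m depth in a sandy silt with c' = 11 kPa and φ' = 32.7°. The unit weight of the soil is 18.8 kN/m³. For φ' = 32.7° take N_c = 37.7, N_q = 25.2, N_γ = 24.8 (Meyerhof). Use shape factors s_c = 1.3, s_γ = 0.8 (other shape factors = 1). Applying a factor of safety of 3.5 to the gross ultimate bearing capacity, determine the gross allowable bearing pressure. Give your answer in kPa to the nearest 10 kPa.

Effective surcharge at the founding depth q = γ·D_f = 18.8 × 1.3 = 24.44 kPa.
q_ult = c·N_c·s_c + q·N_q + 0.5·γ·B·N_γ·s_γ
     = 11 × 37.7 × 1.3 + 24.44 × 25.2 + 0.5 × 18.8 × 2.3 × 24.8 × 0.8
     = 539.11 + 615.89 + 428.94 = 1583.9 kPa.
q_all = q_ult / FS = 1583.9 / 3.5 = 452.55 kPa.

q_all ≈ 450 kPa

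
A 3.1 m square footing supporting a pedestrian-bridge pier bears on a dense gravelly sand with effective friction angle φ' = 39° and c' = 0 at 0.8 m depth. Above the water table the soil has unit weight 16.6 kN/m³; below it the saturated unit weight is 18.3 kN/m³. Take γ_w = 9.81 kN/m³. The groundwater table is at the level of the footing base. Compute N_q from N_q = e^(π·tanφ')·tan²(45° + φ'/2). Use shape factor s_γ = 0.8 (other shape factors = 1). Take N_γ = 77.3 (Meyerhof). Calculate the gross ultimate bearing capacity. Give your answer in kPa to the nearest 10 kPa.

tan39° = 0.8098, so N_q = e^(π×0.8098)·tan²(64.5°) = 12.731 × 4.395 = 55.96.
q = γ·D_f = 16.6 × 0.8 = 13.28 kPa.
For the ½γBN_γ term take γ' = 18.3 − 9.81 = 8.49 kN/m³ (soil below base is submerged).
q·N_q = 13.28 × 55.957 = 743.12 kPa
0.5·γ·B·N_γ·s_γ = 0.5 × 8.49 × 3.1 × 77.3 × 0.8 = 813.78 kPa
q_ult = 743.12 + 813.78 = 1556.9 kPa.

q_ult ≈ 1560 kPa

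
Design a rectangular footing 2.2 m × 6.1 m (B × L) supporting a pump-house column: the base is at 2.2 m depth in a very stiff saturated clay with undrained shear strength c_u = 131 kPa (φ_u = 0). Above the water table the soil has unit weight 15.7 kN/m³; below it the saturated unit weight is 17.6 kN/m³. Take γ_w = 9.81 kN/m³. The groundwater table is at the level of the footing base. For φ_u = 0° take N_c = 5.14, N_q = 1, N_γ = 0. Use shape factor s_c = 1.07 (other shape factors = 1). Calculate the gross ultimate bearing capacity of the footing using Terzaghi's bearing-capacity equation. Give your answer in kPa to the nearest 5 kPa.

Effective surcharge at the founding depth q = γ·D_f = 15.7 × 2.2 = 34.54 kPa.
q_ult = c·N_c·s_c + q·N_q
     = 131 × 5.14 × 1.07 + 34.54 × 1
     = 720.47 + 34.54 = 755.01 kPa.

q_ult ≈ 755 kPa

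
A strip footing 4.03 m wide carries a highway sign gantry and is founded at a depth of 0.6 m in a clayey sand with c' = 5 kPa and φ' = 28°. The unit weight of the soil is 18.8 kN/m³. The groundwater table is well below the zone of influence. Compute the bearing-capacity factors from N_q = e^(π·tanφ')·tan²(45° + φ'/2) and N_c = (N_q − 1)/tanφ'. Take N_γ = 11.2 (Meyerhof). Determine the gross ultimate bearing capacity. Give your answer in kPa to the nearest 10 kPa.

tan28° = 0.5317, so N_q = e^(π×0.5317)·tan²(59°) = 5.314 × 2.77 = 14.72.
N_c = (14.72 − 1)/tan28° = 25.8.
Overburden at base level: q = 18.8 × 0.6 = 11.28 kPa.
Cohesion term c·N_c = 5 × 25.803 = 129.02 kPa; surcharge term q·N_q = 11.28 × 14.72 = 166.04 kPa; self-weight term 0.5·γ·B·N_γ = 0.5 × 18.8 × 4.03 × 11.2 = 424.28 kPa.
q_ult = 129.02 + 166.04 + 424.28 = 719.34 kPa.

q_ult ≈ 720 kPa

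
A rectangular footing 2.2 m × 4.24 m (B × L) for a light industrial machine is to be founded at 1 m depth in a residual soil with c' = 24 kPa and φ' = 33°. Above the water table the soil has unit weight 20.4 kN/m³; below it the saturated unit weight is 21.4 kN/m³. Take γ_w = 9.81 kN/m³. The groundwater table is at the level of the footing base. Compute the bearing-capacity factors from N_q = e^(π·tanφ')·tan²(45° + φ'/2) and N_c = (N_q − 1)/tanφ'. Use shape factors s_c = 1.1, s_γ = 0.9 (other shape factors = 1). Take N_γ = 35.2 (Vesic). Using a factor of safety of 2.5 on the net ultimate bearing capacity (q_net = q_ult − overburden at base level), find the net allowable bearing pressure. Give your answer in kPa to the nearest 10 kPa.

N_q = e^(π·tan33°)·tan²(61.5°) = 26.09; N_c = (N_q − 1)/tanφ' = 38.64.
Effective surcharge at the founding depth q = γ·D_f = 20.4 × 1 = 20.4 kPa.
The water table coincides with the base, so in the self-weight term γ → γ' = 11.59 kN/m³.
q_ult = c·N_c·s_c + q·N_q + 0.5·γ·B·N_γ·s_γ
     = 24 × 38.638 × 1.1 + 20.4 × 26.092 + 0.5 × 11.59 × 2.2 × 35.2 × 0.9
     = 1020.1 + 532.28 + 403.89 = 1956.2 kPa.
q_net = 1956.2 − 20.4 = 1935.8 kPa.
q_all(net) = 1935.8 / 2.5 = 774.33 kPa.

q_all(net) ≈ 770 kPa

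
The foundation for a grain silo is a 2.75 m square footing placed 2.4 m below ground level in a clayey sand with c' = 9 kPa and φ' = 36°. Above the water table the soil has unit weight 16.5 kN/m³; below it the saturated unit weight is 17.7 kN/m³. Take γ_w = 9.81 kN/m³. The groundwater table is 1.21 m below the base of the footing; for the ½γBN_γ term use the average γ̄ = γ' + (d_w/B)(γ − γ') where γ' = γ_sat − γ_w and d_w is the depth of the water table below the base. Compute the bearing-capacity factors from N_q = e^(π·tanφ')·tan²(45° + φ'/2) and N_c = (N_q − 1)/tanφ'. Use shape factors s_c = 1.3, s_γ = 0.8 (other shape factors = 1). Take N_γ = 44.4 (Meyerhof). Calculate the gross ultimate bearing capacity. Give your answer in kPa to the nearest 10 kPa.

tan36° = 0.7265, so N_q = e^(π×0.7265)·tan²(63°) = 9.801 × 3.852 = 37.75.
N_c = (37.75 − 1)/tan36° = 50.59.
Effective surcharge at the founding depth q = γ·D_f = 16.5 × 2.4 = 39.6 kPa.
With d_w = 1.21 m < B, γ̄ = 7.89 + (1.21/2.75) × (16.5 − 7.89) = 11.678 kN/m³.
q_ult = c·N_c·s_c + q·N_q + 0.5·γ·B·N_γ·s_γ
     = 9 × 50.585 × 1.3 + 39.6 × 37.752 + 0.5 × 11.678 × 2.75 × 44.4 × 0.8
     = 591.85 + 1495 + 570.37 = 2657.2 kPa.

q_ult ≈ 2660 kPa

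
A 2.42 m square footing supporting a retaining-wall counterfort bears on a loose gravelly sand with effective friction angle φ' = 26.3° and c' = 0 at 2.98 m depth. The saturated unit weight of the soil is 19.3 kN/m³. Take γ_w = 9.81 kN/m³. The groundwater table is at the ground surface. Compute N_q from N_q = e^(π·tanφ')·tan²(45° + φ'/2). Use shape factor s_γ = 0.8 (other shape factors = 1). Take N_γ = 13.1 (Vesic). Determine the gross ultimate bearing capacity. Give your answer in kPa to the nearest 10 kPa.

tan26.3° = 0.4942, so N_q = e^(π×0.4942)·tan²(58.15°) = 4.724 × 2.591 = 12.24.
γ' = 19.3 − 9.81 = 9.49 kN/m³ (submerged throughout). q = 9.49 × 2.98 = 28.28 kPa; the same γ' applies in the ½γBN_γ term.
q·N_q = 28.28 × 12.241 = 346.17 kPa
0.5·γ·B·N_γ·s_γ = 0.5 × 9.49 × 2.42 × 13.1 × 0.8 = 120.34 kPa
q_ult = 346.17 + 120.34 = 466.51 kPa.

q_ult ≈ 470 kPa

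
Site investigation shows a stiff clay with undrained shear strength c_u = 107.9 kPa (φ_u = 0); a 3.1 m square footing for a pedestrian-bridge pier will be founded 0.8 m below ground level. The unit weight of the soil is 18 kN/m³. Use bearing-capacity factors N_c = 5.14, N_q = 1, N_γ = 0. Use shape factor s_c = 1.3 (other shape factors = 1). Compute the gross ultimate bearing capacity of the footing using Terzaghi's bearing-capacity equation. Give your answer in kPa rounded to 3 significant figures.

Overburden at base level: q = 18 × 0.8 = 14.4 kPa.
Cohesion term c·N_c·s_c = 107.9 × 5.14 × 1.3 = 720.99 kPa; surcharge term q·N_q = 14.4 × 1 = 14.4 kPa.
q_ult = 720.99 + 14.4 = 735.39 kPa.

q_ult ≈ 735 kPa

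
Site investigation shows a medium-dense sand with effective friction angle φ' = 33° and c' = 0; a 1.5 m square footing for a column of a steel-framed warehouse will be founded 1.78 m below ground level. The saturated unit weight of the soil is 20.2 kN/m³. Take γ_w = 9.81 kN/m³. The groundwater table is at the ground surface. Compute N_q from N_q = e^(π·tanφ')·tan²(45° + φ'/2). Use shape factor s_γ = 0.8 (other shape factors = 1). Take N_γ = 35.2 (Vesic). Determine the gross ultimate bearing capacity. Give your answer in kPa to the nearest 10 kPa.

tan33° = 0.6494, so N_q = e^(π×0.6494)·tan²(61.5°) = 7.692 × 3.392 = 26.09.
With the water table at the surface the whole profile is submerged: γ' = 20.2 − 9.81 = 10.39 kN/m³, so q = γ'·D_f = 18.494 kPa; the same γ' applies in the ½γBN_γ term.
q_ult = q·N_q + 0.5·γ·B·N_γ·s_γ
     = 18.494 × 26.092 + 0.5 × 10.39 × 1.5 × 35.2 × 0.8
     = 482.55 + 219.44 = 701.99 kPa.

q_ult ≈ 700 kPa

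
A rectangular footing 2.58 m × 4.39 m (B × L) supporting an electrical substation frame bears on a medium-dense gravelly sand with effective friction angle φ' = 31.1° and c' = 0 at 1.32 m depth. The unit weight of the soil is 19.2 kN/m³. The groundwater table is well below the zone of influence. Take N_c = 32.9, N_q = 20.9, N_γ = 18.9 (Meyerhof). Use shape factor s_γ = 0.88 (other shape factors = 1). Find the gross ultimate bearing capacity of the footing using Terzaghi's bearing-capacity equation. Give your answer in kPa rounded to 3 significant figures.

Overburden at base level: q = 19.2 × 1.32 = 25.344 kPa.
Surcharge term q·N_q = 25.344 × 20.9 = 529.69 kPa; self-weight term 0.5·γ·B·N_γ·s_γ = 0.5 × 19.2 × 2.58 × 18.9 × 0.88 = 411.94 kPa.
q_ult = 529.69 + 411.94 = 941.63 kPa.

q_ult ≈ 942 kPa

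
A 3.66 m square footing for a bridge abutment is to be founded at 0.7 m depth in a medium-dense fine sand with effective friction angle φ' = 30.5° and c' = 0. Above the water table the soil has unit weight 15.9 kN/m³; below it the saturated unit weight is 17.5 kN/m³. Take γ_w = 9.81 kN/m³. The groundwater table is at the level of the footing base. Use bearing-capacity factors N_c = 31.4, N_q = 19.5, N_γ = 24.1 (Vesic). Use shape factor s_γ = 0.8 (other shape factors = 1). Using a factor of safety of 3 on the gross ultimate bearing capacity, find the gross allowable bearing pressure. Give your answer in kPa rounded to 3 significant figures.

q_all ≈ 163 kPa

Effective surcharge at the founding depth q = γ·D_f = 15.9 × 0.7 = 11.13 kPa.
The water table coincides with the base, so in the self-weight term γ → γ' = 7.69 kN/m³.
q_ult = q·N_q + 0.5·γ·B·N_γ·s_γ
     = 11.13 × 19.5 + 0.5 × 7.69 × 3.66 × 24.1 × 0.8
     = 217.03 + 271.32 = 488.36 kPa.
q_all = 488.36 / 3 = 162.79 kPa.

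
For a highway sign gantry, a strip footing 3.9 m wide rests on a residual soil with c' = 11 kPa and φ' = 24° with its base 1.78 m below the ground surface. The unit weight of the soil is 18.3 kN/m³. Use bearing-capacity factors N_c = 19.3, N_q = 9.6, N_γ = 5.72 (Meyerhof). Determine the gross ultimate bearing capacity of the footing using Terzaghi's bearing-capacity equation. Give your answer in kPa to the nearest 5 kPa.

Effective surcharge at the founding depth q = γ·D_f = 18.3 × 1.78 = 32.574 kPa.
q_ult = c·N_c + q·N_q + 0.5·γ·B·N_γ
     = 11 × 19.3 + 32.574 × 9.6 + 0.5 × 18.3 × 3.9 × 5.72
     = 212.3 + 312.71 + 204.12 = 729.13 kPa.

q_ult ≈ 730 kPa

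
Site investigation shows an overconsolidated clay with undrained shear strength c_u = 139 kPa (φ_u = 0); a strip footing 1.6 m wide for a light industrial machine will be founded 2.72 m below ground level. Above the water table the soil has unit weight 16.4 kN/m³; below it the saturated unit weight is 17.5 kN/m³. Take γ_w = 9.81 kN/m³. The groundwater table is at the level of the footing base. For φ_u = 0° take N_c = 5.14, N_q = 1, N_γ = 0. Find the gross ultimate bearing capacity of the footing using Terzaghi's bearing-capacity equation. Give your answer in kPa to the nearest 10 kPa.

q_ult ≈ 760 kPa

Effective surcharge at the founding depth q = γ·D_f = 16.4 × 2.72 = 44.608 kPa.
q_ult = c·N_c + q·N_q
     = 139 × 5.14 + 44.608 × 1
     = 714.46 + 44.608 = 759.07 kPa.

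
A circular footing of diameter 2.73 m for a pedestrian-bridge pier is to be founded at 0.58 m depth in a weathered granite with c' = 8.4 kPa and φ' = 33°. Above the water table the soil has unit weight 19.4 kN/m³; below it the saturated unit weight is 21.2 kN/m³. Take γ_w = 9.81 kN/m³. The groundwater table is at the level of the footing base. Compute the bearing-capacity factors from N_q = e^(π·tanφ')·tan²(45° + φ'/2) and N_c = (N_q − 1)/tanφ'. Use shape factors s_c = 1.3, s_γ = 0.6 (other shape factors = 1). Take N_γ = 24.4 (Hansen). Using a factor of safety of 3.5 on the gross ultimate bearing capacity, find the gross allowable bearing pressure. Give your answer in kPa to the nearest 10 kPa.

q_all ≈ 270 kPa

N_q = e^(π·tan33°)·tan²(61.5°) = 26.09; N_c = (N_q − 1)/tanφ' = 38.64.
q = γ·D_f = 19.4 × 0.58 = 11.252 kPa.
For the ½γBN_γ term take γ' = 21.2 − 9.81 = 11.39 kN/m³ (soil below base is submerged).
c·N_c·s_c = 8.4 × 38.638 × 1.3 = 421.93 kPa
q·N_q = 11.252 × 26.092 = 293.59 kPa
0.5·γ·B·N_γ·s_γ = 0.5 × 11.39 × 2.73 × 24.4 × 0.6 = 227.61 kPa
q_ult = 421.93 + 293.59 + 227.61 = 943.13 kPa.
q_all = 943.13 / 3.5 = 269.47 kPa.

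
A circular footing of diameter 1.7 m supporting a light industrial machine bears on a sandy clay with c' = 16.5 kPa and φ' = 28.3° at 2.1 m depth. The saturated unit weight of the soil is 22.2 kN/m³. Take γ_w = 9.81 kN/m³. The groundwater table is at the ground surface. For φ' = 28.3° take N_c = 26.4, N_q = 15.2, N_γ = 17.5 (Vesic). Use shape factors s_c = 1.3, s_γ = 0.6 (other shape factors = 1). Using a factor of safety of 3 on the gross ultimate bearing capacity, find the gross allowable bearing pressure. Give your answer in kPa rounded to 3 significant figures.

γ' = 22.2 − 9.81 = 12.39 kN/m³ (submerged throughout). q = 12.39 × 2.1 = 26.019 kPa; the same γ' applies in the ½γBN_γ term.
c·N_c·s_c = 16.5 × 26.4 × 1.3 = 566.28 kPa
q·N_q = 26.019 × 15.2 = 395.49 kPa
0.5·γ·B·N_γ·s_γ = 0.5 × 12.39 × 1.7 × 17.5 × 0.6 = 110.58 kPa
q_ult = 566.28 + 395.49 + 110.58 = 1072.3 kPa.
q_all = 1072.3 / 3 = 357.45 kPa.

q_all ≈ 357 kPa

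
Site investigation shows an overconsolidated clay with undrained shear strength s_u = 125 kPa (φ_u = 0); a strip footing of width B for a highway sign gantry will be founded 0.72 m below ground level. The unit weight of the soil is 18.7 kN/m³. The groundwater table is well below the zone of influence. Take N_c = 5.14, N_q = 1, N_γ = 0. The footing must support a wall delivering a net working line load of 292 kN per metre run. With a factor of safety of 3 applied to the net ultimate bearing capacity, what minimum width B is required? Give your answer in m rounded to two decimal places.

B = 1.36 m

Effective surcharge at the founding depth q = γ·D_f = 18.7 × 0.72 = 13.464 kPa.
q_ult = c·N_c + q·N_q
     = 125 × 5.14 + 13.464 × 1
     = 642.5 + 13.464 = 655.96 kPa.
For φ = 0 the ½γBN_γ term vanishes, so q_ult is independent of B. q_net = 655.96 − 13.464 = 642.5 kPa; q_all(net) = 642.5/3 = 214.17 kPa.
Required width B = w / q_all(net) = 292 / 214.17 = 1.363 m.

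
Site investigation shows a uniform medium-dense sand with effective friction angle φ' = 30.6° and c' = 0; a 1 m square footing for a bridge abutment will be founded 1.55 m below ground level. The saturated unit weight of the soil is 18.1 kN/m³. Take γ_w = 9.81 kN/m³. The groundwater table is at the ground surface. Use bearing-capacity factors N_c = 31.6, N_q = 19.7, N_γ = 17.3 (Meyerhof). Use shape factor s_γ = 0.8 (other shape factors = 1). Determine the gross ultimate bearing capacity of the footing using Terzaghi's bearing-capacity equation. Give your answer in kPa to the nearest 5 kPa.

q_ult ≈ 310 kPa

γ' = 18.1 − 9.81 = 8.29 kN/m³ (submerged throughout). q = 8.29 × 1.55 = 12.85 kPa; the same γ' applies in the ½γBN_γ term.
q·N_q = 12.85 × 19.7 = 253.14 kPa
0.5·γ·B·N_γ·s_γ = 0.5 × 8.29 × 1 × 17.3 × 0.8 = 57.367 kPa
q_ult = 253.14 + 57.367 = 310.5 kPa.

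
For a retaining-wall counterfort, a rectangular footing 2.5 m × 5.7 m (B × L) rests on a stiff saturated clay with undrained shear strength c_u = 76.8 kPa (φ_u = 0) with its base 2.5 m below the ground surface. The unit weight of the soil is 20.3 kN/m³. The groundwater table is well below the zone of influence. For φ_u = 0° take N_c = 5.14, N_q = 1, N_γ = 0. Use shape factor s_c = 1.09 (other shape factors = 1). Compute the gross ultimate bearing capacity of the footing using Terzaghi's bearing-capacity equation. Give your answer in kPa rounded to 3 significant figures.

q_ult ≈ 481 kPa

Effective surcharge at the founding depth q = γ·D_f = 20.3 × 2.5 = 50.75 kPa.
q_ult = c·N_c·s_c + q·N_q
     = 76.8 × 5.14 × 1.09 + 50.75 × 1
     = 430.28 + 50.75 = 481.03 kPa.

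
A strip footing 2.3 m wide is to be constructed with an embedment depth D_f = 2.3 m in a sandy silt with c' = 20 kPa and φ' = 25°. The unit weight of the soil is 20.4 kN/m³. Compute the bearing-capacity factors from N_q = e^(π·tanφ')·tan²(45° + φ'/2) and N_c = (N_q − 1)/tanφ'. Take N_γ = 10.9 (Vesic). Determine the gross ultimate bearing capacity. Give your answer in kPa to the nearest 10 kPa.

q_ult ≈ 1170 kPa

tan25° = 0.4663, so N_q = e^(π×0.4663)·tan²(57.5°) = 4.327 × 2.464 = 10.66.
N_c = (10.66 − 1)/tan25° = 20.72.
q = γ·D_f = 20.4 × 2.3 = 46.92 kPa.
c·N_c = 20 × 20.721 = 414.41 kPa
q·N_q = 46.92 × 10.662 = 500.27 kPa
0.5·γ·B·N_γ = 0.5 × 20.4 × 2.3 × 10.9 = 255.71 kPa
q_ult = 414.41 + 500.27 + 255.71 = 1170.4 kPa.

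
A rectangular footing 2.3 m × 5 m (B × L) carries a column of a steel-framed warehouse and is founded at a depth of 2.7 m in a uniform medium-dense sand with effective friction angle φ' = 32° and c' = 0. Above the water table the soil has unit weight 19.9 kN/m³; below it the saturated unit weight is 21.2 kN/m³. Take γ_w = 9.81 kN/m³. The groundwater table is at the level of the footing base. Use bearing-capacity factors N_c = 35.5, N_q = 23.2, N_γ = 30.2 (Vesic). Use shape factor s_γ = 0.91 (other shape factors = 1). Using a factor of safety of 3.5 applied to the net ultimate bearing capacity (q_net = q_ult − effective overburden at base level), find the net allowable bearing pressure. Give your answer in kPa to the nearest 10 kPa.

q_all(net) ≈ 440 kPa

Effective surcharge at the founding depth q = γ·D_f = 19.9 × 2.7 = 53.73 kPa.
The water table coincides with the base, so in the self-weight term γ → γ' = 11.39 kN/m³.
q_ult = q·N_q + 0.5·γ·B·N_γ·s_γ
     = 53.73 × 23.2 + 0.5 × 11.39 × 2.3 × 30.2 × 0.91
     = 1246.5 + 359.97 = 1606.5 kPa.
Net ultimate: q_net = 1606.5 − 53.73 = 1552.8 kPa.
q_all(net) = 1552.8 / 3.5 = 443.65 kPa.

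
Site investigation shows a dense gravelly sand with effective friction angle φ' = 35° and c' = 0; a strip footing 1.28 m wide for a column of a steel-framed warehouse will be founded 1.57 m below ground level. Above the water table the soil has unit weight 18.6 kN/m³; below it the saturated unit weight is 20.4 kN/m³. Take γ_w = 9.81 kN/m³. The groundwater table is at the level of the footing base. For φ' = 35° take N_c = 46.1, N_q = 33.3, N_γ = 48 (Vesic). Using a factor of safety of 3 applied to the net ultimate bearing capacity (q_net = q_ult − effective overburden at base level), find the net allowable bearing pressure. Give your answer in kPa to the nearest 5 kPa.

Overburden at base level: q = 18.6 × 1.57 = 29.202 kPa.
Below the base the soil is submerged, so the ½γBN_γ term uses γ' = 20.4 − 9.81 = 10.59 kN/m³.
Surcharge term q·N_q = 29.202 × 33.3 = 972.43 kPa; self-weight term 0.5·γ·B·N_γ = 0.5 × 10.59 × 1.28 × 48 = 325.32 kPa.
q_ult = 972.43 + 325.32 = 1297.8 kPa.
Net ultimate: q_net = 1297.8 − 29.202 = 1268.5 kPa.
q_all(net) = 1268.5 / 3 = 422.85 kPa.

q_all(net) ≈ 425 kPa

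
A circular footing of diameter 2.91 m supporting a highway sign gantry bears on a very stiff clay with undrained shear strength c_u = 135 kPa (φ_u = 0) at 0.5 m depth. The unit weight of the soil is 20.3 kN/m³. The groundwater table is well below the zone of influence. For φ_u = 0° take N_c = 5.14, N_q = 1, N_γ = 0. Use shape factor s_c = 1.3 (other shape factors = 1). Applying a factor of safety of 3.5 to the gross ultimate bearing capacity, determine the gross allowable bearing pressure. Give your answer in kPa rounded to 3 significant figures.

Overburden at base level: q = 20.3 × 0.5 = 10.15 kPa.
Cohesion term c·N_c·s_c = 135 × 5.14 × 1.3 = 902.07 kPa; surcharge term q·N_q = 10.15 × 1 = 10.15 kPa.
q_ult = 902.07 + 10.15 = 912.22 kPa.
q_all = q_ult / FS = 912.22 / 3.5 = 260.63 kPa.

q_all ≈ 261 kPa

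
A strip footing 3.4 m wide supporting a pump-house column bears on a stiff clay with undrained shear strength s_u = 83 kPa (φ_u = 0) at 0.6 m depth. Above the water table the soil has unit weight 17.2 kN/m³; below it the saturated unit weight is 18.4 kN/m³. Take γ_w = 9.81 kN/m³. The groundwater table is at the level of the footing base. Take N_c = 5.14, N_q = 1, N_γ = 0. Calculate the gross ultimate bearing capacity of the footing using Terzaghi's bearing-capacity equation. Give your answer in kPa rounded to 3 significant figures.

q_ult ≈ 437 kPa

q = γ·D_f = 17.2 × 0.6 = 10.32 kPa.
c·N_c = 83 × 5.14 = 426.62 kPa
q·N_q = 10.32 × 1 = 10.32 kPa
q_ult = 426.62 + 10.32 = 436.94 kPa.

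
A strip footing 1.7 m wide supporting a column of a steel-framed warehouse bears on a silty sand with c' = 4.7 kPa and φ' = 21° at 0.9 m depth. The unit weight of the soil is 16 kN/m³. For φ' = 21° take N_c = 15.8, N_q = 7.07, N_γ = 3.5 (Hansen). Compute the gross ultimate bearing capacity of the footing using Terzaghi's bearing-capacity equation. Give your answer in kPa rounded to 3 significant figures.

q_ult ≈ 224 kPa

q = γ·D_f = 16 × 0.9 = 14.4 kPa.
c·N_c = 4.7 × 15.8 = 74.26 kPa
q·N_q = 14.4 × 7.07 = 101.81 kPa
0.5·γ·B·N_γ = 0.5 × 16 × 1.7 × 3.5 = 47.6 kPa
q_ult = 74.26 + 101.81 + 47.6 = 223.67 kPa.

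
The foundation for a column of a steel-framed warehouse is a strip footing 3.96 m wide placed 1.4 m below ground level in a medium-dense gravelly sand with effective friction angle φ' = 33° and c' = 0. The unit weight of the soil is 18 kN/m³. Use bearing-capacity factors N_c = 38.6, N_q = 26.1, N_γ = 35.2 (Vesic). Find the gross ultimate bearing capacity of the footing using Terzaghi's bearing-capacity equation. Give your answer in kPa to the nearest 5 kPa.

q = γ·D_f = 18 × 1.4 = 25.2 kPa.
q·N_q = 25.2 × 26.1 = 657.72 kPa
0.5·γ·B·N_γ = 0.5 × 18 × 3.96 × 35.2 = 1254.5 kPa
q_ult = 657.72 + 1254.5 = 1912.2 kPa.

q_ult ≈ 1910 kPa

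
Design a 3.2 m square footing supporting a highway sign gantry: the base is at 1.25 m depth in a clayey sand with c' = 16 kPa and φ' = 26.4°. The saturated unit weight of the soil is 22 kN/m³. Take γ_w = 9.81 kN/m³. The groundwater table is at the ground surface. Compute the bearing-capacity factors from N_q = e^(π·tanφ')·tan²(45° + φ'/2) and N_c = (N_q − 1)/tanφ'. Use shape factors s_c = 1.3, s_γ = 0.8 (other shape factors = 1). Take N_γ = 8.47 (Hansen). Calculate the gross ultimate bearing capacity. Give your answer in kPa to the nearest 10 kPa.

q_ult ≈ 800 kPa

tan26.4° = 0.4964, so N_q = e^(π×0.4964)·tan²(58.2°) = 4.756 × 2.601 = 12.37.
N_c = (12.37 − 1)/tan26.4° = 22.91.
With the water table at the surface the whole profile is submerged: γ' = 22 − 9.81 = 12.19 kN/m³, so q = γ'·D_f = 15.237 kPa; the same γ' applies in the ½γBN_γ term.
q_ult = c·N_c·s_c + q·N_q + 0.5·γ·B·N_γ·s_γ
     = 16 × 22.91 × 1.3 + 15.237 × 12.373 + 0.5 × 12.19 × 3.2 × 8.47 × 0.8
     = 476.53 + 188.53 + 132.16 = 797.22 kPa.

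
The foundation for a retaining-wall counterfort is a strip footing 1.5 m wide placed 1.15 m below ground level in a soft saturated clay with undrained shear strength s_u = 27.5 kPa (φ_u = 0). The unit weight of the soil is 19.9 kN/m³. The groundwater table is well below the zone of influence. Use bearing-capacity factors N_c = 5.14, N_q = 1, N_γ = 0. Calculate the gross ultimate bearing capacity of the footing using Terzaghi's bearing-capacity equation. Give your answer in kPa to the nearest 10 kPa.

q_ult ≈ 160 kPa

Effective surcharge at the founding depth q = γ·D_f = 19.9 × 1.15 = 22.885 kPa.
q_ult = c·N_c + q·N_q
     = 27.5 × 5.14 + 22.885 × 1
     = 141.35 + 22.885 = 164.23 kPa.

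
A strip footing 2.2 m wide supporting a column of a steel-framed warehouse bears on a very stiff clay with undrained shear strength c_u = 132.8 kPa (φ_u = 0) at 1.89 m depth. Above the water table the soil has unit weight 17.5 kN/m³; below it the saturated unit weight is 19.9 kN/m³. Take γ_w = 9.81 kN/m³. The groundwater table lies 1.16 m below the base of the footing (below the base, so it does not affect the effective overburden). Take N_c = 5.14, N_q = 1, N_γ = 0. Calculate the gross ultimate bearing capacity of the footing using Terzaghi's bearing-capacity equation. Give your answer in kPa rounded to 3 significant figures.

Effective surcharge at the founding depth q = γ·D_f = 17.5 × 1.89 = 33.075 kPa.
q_ult = c·N_c + q·N_q
     = 132.8 × 5.14 + 33.075 × 1
     = 682.59 + 33.075 = 715.67 kPa.

q_ult ≈ 716 kPa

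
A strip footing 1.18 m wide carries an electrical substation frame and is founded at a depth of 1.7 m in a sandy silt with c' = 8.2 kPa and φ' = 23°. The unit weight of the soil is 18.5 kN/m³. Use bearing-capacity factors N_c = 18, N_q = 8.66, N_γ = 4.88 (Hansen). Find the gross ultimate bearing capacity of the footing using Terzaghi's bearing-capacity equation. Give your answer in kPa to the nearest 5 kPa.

q_ult ≈ 475 kPa

Overburden at base level: q = 18.5 × 1.7 = 31.45 kPa.
Cohesion term c·N_c = 8.2 × 18 = 147.6 kPa; surcharge term q·N_q = 31.45 × 8.66 = 272.36 kPa; self-weight term 0.5·γ·B·N_γ = 0.5 × 18.5 × 1.18 × 4.88 = 53.265 kPa.
q_ult = 147.6 + 272.36 + 53.265 = 473.22 kPa.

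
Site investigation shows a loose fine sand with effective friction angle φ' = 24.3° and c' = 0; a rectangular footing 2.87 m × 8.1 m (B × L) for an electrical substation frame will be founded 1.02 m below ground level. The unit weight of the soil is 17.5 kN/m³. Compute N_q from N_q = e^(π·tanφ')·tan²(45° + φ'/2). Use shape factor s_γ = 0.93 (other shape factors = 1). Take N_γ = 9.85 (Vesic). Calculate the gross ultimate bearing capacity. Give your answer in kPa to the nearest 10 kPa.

q_ult ≈ 410 kPa

tan24.3° = 0.4515, so N_q = e^(π×0.4515)·tan²(57.15°) = 4.131 × 2.399 = 9.91.
q = γ·D_f = 17.5 × 1.02 = 17.85 kPa.
q·N_q = 17.85 × 9.9081 = 176.86 kPa
0.5·γ·B·N_γ·s_γ = 0.5 × 17.5 × 2.87 × 9.85 × 0.93 = 230.04 kPa
q_ult = 176.86 + 230.04 = 406.9 kPa.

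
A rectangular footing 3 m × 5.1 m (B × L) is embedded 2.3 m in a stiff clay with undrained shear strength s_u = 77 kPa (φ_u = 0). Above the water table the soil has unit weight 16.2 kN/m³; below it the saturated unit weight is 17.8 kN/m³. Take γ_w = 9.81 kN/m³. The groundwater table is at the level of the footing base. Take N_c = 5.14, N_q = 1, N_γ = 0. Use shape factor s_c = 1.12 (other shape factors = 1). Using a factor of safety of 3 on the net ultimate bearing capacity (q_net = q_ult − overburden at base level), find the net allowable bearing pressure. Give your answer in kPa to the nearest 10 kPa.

q_all(net) ≈ 150 kPa

Effective surcharge at the founding depth q = γ·D_f = 16.2 × 2.3 = 37.26 kPa.
q_ult = c·N_c·s_c + q·N_q
     = 77 × 5.14 × 1.12 + 37.26 × 1
     = 443.27 + 37.26 = 480.53 kPa.
q_net = 480.53 − 37.26 = 443.27 kPa.
q_all(net) = 443.27 / 3 = 147.76 kPa.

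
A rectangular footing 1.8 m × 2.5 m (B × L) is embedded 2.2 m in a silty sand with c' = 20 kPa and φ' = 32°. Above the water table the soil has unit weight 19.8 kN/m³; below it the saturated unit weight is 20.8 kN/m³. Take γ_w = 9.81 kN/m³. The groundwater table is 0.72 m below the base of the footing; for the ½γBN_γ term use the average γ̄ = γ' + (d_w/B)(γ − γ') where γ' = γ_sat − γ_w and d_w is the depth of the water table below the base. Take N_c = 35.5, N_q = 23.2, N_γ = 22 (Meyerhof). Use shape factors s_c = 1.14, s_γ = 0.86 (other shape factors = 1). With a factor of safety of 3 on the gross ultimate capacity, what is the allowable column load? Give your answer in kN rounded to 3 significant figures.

Effective surcharge at the founding depth q = γ·D_f = 19.8 × 2.2 = 43.56 kPa.
With d_w = 0.72 m < B, γ̄ = 10.99 + (0.72/1.8) × (19.8 − 10.99) = 14.514 kN/m³.
q_ult = c·N_c·s_c + q·N_q + 0.5·γ·B·N_γ·s_γ
     = 20 × 35.5 × 1.14 + 43.56 × 23.2 + 0.5 × 14.514 × 1.8 × 22 × 0.86
     = 809.4 + 1010.6 + 247.14 = 2067.1 kPa.
Gross allowable pressure q_all = 2067.1 / 3 = 689.05 kPa.
Footing area = 4.5 m², so allowable column load = 689.05 × 4.5 = 3100.7 kN.

P_all ≈ 3100 kN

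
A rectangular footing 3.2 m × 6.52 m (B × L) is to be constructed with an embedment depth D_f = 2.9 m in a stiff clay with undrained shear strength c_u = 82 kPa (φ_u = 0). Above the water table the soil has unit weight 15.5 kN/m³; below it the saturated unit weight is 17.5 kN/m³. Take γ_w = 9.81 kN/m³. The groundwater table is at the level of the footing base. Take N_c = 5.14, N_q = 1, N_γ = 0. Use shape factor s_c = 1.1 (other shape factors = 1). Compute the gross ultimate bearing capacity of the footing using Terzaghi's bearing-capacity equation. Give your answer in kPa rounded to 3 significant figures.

q_ult ≈ 509 kPa

q = γ·D_f = 15.5 × 2.9 = 44.95 kPa.
c·N_c·s_c = 82 × 5.14 × 1.1 = 463.63 kPa
q·N_q = 44.95 × 1 = 44.95 kPa
q_ult = 463.63 + 44.95 = 508.58 kPa.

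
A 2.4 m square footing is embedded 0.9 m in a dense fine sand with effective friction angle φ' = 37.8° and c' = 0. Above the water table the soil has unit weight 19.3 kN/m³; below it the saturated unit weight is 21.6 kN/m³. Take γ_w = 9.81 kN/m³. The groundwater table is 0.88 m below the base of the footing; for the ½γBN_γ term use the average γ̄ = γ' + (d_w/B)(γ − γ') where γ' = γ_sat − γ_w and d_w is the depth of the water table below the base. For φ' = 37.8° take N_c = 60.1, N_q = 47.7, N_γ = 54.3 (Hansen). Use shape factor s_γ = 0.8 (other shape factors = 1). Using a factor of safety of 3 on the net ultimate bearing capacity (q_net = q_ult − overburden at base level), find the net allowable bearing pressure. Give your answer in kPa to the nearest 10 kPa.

q_all(net) ≈ 520 kPa

Effective surcharge at the founding depth q = γ·D_f = 19.3 × 0.9 = 17.37 kPa.
With d_w = 0.88 m < B, γ̄ = 11.79 + (0.88/2.4) × (19.3 − 11.79) = 14.544 kN/m³.
q_ult = q·N_q + 0.5·γ·B·N_γ·s_γ
     = 17.37 × 47.7 + 0.5 × 14.544 × 2.4 × 54.3 × 0.8
     = 828.55 + 758.13 = 1586.7 kPa.
q_net = 1586.7 − 17.37 = 1569.3 kPa.
q_all(net) = 1569.3 / 3 = 523.1 kPa.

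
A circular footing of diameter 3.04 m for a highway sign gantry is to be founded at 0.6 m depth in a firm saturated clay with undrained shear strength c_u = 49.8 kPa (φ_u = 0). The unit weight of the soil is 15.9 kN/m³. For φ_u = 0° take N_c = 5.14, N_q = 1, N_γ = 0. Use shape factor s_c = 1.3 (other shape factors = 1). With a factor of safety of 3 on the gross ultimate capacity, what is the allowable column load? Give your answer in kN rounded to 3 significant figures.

Overburden at base level: q = 15.9 × 0.6 = 9.54 kPa.
Cohesion term c·N_c·s_c = 49.8 × 5.14 × 1.3 = 332.76 kPa; surcharge term q·N_q = 9.54 × 1 = 9.54 kPa.
q_ult = 332.76 + 9.54 = 342.3 kPa.
Gross allowable pressure q_all = 342.3 / 3 = 114.1 kPa.
Footing area = 7.2583 m², so allowable column load = 114.1 × 7.2583 = 828.18 kN.

P_all ≈ 828 kN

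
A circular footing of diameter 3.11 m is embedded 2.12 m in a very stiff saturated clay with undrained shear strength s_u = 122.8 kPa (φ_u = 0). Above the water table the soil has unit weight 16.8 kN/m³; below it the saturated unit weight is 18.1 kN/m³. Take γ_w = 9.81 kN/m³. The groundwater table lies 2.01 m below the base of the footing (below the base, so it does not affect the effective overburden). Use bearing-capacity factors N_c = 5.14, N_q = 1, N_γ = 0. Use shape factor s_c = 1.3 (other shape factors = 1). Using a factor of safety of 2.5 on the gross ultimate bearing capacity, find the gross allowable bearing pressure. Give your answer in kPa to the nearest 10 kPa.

Effective surcharge at the founding depth q = γ·D_f = 16.8 × 2.12 = 35.616 kPa.
q_ult = c·N_c·s_c + q·N_q
     = 122.8 × 5.14 × 1.3 + 35.616 × 1
     = 820.55 + 35.616 = 856.17 kPa.
q_all = 856.17 / 2.5 = 342.47 kPa.

q_all ≈ 340 kPa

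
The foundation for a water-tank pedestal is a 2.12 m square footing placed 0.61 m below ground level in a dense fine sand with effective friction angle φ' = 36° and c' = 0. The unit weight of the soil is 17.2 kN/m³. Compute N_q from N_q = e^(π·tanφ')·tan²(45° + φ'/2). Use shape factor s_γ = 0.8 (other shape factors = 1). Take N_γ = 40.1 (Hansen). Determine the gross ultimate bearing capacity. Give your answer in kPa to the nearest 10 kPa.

q_ult ≈ 980 kPa

tan36° = 0.7265, so N_q = e^(π×0.7265)·tan²(63°) = 9.801 × 3.852 = 37.75.
q = γ·D_f = 17.2 × 0.61 = 10.492 kPa.
q·N_q = 10.492 × 37.752 = 396.1 kPa
0.5·γ·B·N_γ·s_γ = 0.5 × 17.2 × 2.12 × 40.1 × 0.8 = 584.88 kPa
q_ult = 396.1 + 584.88 = 980.98 kPa.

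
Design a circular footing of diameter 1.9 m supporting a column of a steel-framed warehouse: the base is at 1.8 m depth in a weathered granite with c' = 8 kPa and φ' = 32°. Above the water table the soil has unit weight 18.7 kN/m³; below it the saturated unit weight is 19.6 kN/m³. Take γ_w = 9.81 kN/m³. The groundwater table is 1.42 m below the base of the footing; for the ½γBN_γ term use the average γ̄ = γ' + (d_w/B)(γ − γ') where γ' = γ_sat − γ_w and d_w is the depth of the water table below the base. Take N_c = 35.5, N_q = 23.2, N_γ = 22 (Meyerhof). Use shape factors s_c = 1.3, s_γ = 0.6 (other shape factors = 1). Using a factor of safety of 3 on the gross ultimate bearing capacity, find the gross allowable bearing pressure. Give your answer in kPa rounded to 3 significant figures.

q_all ≈ 452 kPa

q = γ·D_f = 18.7 × 1.8 = 33.66 kPa.
γ' = 9.79 kN/m³; averaging over the depth B below the base, γ̄ = γ' + (d_w/B)(γ − γ') = 16.449 kN/m³.
c·N_c·s_c = 8 × 35.5 × 1.3 = 369.2 kPa
q·N_q = 33.66 × 23.2 = 780.91 kPa
0.5·γ·B·N_γ·s_γ = 0.5 × 16.449 × 1.9 × 22 × 0.6 = 206.27 kPa
q_ult = 369.2 + 780.91 + 206.27 = 1356.4 kPa.
q_all = 1356.4 / 3 = 452.13 kPa.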